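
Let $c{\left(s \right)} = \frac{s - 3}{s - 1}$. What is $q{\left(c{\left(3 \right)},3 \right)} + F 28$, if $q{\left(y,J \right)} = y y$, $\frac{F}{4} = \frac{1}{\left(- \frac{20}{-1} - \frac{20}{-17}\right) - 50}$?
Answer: $- \frac{136}{35} \approx -3.8857$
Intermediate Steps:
$c{\left(s \right)} = \frac{-3 + s}{-1 + s}$
$F = - \frac{34}{245}$ ($F = \frac{4}{\left(- \frac{20}{-1} - \frac{20}{-17}\right) - 50} = \frac{4}{\left(\left(-20\right) \left(-1\right) - - \frac{20}{17}\right) - 50} = \frac{4}{\left(20 + \frac{20}{17}\right) - 50} = \frac{4}{\frac{360}{17} - 50} = \frac{4}{- \frac{490}{17}} = 4 \left(- \frac{17}{490}\right) = - \frac{34}{245} \approx -0.13878$)
$q{\left(y,J \right)} = y^{2}$
$q{\left(c{\left(3 \right)},3 \right)} + F 28 = \left(\frac{-3 + 3}{-1 + 3}\right)^{2} - \frac{136}{35} = \left(\frac{1}{2} \cdot 0\right)^{2} - \frac{136}{35} = 0^{2} - \frac{136}{35} = 0 - \frac{136}{35} = - \frac{136}{35}$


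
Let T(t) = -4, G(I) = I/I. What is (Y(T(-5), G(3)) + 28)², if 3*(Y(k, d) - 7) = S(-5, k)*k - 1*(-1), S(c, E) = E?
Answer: 14884/9 ≈ 1653.8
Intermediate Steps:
G(I) = 1
Y(k, d) = 22/3 + k²/3 (Y(k, d) = 7 + (k*k - 1*(-1))/3 = 7 + (k² + 1)/3 = 7 + (1 + k²)/3 = 7 + (⅓ + k²/3) = 22/3 + k²/3)
(Y(T(-5), G(3)) + 28)² = ((22/3 + (⅓)*(-4)²) + 28)² = ((22/3 + (⅓)*16) + 28)² = ((22/3 + 16/3) + 28)² = (38/3 + 28)² = (122/3)² = 14884/9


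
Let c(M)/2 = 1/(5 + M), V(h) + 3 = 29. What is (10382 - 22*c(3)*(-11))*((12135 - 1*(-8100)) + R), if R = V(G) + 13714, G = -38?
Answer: 709567875/2 ≈ 3.5478e+8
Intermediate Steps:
V(h) = 26 (V(h) = -3 + 29 = 26)
R = 13740 (R = 26 + 13714 = 13740)
c(M) = 2/(5 + M)
(10382 - 22*c(3)*(-11))*((12135 - 1*(-8100)) + R) = (10382 - 44/(5 + 3)*(-11))*((12135 - 1*(-8100)) + 13740) = (10382 - 44/8*(-11))*((12135 + 8100) + 13740) = (10382 - 44/8*(-11))*(20235 + 13740) = (10382 - 22*1/4*(-11))*33975 = (10382 - 11/2*(-11))*33975 = (10382 + 121/2)*33975 = (20885/2)*33975 = 709567875/2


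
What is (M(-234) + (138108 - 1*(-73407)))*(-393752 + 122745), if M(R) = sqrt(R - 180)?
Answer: -57322045605 - 813021*I*sqrt(46) ≈ -5.7322e+10 - 5.5142e+6*I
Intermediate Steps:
M(R) = sqrt(-180 + R)
(M(-234) + (138108 - 1*(-73407)))*(-393752 + 122745) = (sqrt(-180 - 234) + (138108 - 1*(-73407)))*(-393752 + 122745) = (sqrt(-414) + (138108 + 73407))*(-271007) = (3*I*sqrt(46) + 211515)*(-271007) = (211515 + 3*I*sqrt(46))*(-271007) = -57322045605 - 813021*I*sqrt(46)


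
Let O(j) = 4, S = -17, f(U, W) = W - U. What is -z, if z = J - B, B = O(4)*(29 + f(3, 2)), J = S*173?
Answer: 3053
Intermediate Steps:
J = -2941 (J = -17*173 = -2941)
B = 112 (B = 4*(29 + (2 - 1*3)) = 4*(29 + (2 - 3)) = 4*(29 - 1) = 4*28 = 112)
z = -3053 (z = -2941 - 1*112 = -2941 - 112 = -3053)
-z = -1*(-3053) = 3053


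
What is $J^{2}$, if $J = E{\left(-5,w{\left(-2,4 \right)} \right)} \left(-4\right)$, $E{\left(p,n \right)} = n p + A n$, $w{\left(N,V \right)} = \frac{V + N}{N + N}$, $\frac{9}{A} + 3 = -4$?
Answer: $\frac{7744}{49} \approx 158.04$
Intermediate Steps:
$A = - \frac{9}{7}$ ($A = \frac{9}{-3 - 4} = \frac{9}{-7} = 9 \left(- \frac{1}{7}\right) = - \frac{9}{7} \approx -1.2857$)
$w{\left(N,V \right)} = \frac{N + V}{2 N}$
$E{\left(p,n \right)} = - \frac{9 n}{7} + n p$ ($E{\left(p,n \right)} = n p - \frac{9 n}{7} = - \frac{9 n}{7} + n p$)
$J = - \frac{88}{7}$ ($J = \frac{\frac{-2 + 4}{2 \left(-2\right)} \left(-9 + 7 \left(-5\right)\right)}{7} \left(-4\right) = \frac{\frac{1}{2} \left(- \frac{1}{2}\right) 2 \left(-9 - 35\right)}{7} \left(-4\right) = \frac{1}{7} \left(- \frac{1}{2}\right) \left(-44\right) \left(-4\right) = \frac{22}{7} \left(-4\right) = - \frac{88}{7} \approx -12.571$)
$J^{2} = \left(- \frac{88}{7}\right)^{2} = \frac{7744}{49}$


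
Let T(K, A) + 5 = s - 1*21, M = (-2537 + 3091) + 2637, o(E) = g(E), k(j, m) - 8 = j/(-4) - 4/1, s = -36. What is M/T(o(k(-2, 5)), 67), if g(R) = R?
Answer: -3191/62 ≈ -51.468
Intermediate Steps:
k(j, m) = 4 - j/4 (k(j, m) = 8 + (j/(-4) - 4/1) = 8 + (j*(-¼) - 4*1) = 8 + (-j/4 - 4) = 8 + (-4 - j/4) = 4 - j/4)
o(E) = E
M = 3191 (M = 554 + 2637 = 3191)
T(K, A) = -62 (T(K, A) = -5 + (-36 - 1*21) = -5 + (-36 - 21) = -5 - 57 = -62)
M/T(o(k(-2, 5)), 67) = 3191/(-62) = 3191*(-1/62) = -3191/62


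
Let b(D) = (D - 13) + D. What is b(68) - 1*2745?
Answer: -2622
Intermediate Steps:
b(D) = -13 + 2*D (b(D) = (-13 + D) + D = -13 + 2*D)
b(68) - 1*2745 = (-13 + 2*68) - 1*2745 = (-13 + 136) - 2745 = 123 - 2745 = -2622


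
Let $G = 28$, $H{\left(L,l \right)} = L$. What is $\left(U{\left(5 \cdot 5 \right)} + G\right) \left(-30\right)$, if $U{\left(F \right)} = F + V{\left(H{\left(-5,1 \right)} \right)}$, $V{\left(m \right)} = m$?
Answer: $-1440$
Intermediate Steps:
$U{\left(F \right)} = -5 + F$ ($U{\left(F \right)} = F - 5 = -5 + F$)
$\left(U{\left(5 \cdot 5 \right)} + G\right) \left(-30\right) = \left(\left(-5 + 5 \cdot 5\right) + 28\right) \left(-30\right) = \left(\left(-5 + 25\right) + 28\right) \left(-30\right) = \left(20 + 28\right) \left(-30\right) = 48 \left(-30\right) = -1440$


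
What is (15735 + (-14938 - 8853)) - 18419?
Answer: -26475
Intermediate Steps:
(15735 + (-14938 - 8853)) - 18419 = (15735 - 23791) - 18419 = -8056 - 18419 = -26475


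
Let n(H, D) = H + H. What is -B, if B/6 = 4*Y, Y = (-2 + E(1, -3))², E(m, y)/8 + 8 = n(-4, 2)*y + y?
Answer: -249696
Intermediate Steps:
n(H, D) = 2*H
E(m, y) = -64 - 56*y (E(m, y) = -64 + 8*((2*(-4))*y + y) = -64 + 8*(-8*y + y) = -64 + 8*(-7*y) = -64 - 56*y)
Y = 10404 (Y = (-2 + (-64 - 56*(-3)))² = (-2 + (-64 + 168))² = (-2 + 104)² = 102² = 10404)
B = 249696 (B = 6*(4*10404) = 6*41616 = 249696)
-B = -1*249696 = -249696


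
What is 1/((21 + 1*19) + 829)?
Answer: 1/869 ≈ 0.0011507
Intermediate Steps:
1/((21 + 1*19) + 829) = 1/((21 + 19) + 829) = 1/(40 + 829) = 1/869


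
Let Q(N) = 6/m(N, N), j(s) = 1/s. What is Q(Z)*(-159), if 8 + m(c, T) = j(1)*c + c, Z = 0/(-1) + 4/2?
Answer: 477/2 ≈ 238.50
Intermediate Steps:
Z = 2 (Z = 0*(-1) + 4*(½) = 0 + 2 = 2)
m(c, T) = -8 + 2*c (m(c, T) = -8 + (c/1 + c) = -8 + (1*c + c) = -8 + (c + c) = -8 + 2*c)
Q(N) = 6/(-8 + 2*N)
Q(Z)*(-159) = (3/(-4 + 2))*(-159) = (3/(-2))*(-159) = (3*(-½))*(-159) = -3/2*(-159) = 477/2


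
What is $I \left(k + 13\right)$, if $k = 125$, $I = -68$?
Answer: $-9384$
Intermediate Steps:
$I \left(k + 13\right) = - 68 \left(125 + 13\right) = \left(-68\right) 138 = -9384$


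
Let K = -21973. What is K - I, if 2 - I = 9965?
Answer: -12010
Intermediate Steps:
I = -9963 (I = 2 - 1*9965 = 2 - 9965 = -9963)
K - I = -21973 - 1*(-9963) = -21973 + 9963 = -12010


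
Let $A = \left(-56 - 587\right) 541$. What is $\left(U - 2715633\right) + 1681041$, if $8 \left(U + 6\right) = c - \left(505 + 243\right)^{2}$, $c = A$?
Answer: $- \frac{9184151}{8} \approx -1.148 \cdot 10^{6}$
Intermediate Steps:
$A = -347863$ ($A = \left(-643\right) 541 = -347863$)
$c = -347863$
$U = - \frac{907415}{8}$ ($U = -6 + \frac{-347863 - \left(505 + 243\right)^{2}}{8} = -6 + \frac{-347863 - 748^{2}}{8} = -6 + \frac{-347863 - 559504}{8} = -6 + \frac{1}{8} \left(-907367\right) = -6 - \frac{907367}{8} = - \frac{907415}{8} \approx -1.1343 \cdot 10^{5}$)
$\left(U - 2715633\right) + 1681041 = \left(- \frac{907415}{8} - 2715633\right) + 1681041 = - \frac{22632479}{8} + 1681041 = - \frac{9184151}{8}$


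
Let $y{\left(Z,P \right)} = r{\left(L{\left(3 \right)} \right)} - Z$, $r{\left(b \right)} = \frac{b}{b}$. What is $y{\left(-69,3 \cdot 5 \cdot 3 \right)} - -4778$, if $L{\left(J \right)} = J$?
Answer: $4848$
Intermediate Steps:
$r{\left(b \right)} = 1$
$y{\left(Z,P \right)} = 1 - Z$
$y{\left(-69,3 \cdot 5 \cdot 3 \right)} - -4778 = \left(1 - -69\right) - -4778 = \left(1 + 69\right) + 4778 = 70 + 4778 = 4848$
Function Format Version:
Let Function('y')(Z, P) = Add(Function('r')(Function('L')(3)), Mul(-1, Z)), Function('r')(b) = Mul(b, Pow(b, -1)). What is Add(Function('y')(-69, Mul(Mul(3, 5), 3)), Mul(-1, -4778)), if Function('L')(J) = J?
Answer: 4848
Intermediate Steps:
Function('r')(b) = 1
Function('y')(Z, P) = Add(1, Mul(-1, Z))
Add(Function('y')(-69, Mul(Mul(3, 5), 3)), Mul(-1, -4778)) = Add(Add(1, Mul(-1, -69)), Mul(-1, -4778)) = Add(Add(1, 69), 4778) = Add(70, 4778) = 4848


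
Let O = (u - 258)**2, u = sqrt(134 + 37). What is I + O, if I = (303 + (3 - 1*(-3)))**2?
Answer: 162216 - 1548*sqrt(19) ≈ 1.5547e+5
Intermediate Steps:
u = 3*sqrt(19) (u = sqrt(171) = 3*sqrt(19) ≈ 13.077)
I = 95481 (I = (303 + (3 + 3))**2 = (303 + 6)**2 = 309**2 = 95481)
O = (-258 + 3*sqrt(19))**2 (O = (3*sqrt(19) - 258)**2 = (-258 + 3*sqrt(19))**2 ≈ 59987.)
I + O = 95481 + (66735 - 1548*sqrt(19)) = 162216 - 1548*sqrt(19)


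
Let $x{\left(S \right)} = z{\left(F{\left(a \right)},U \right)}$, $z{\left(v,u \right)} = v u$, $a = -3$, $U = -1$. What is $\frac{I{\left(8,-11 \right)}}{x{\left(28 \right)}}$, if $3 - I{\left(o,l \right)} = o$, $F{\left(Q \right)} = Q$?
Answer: $- \frac{5}{3} \approx -1.6667$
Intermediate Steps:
$I{\left(o,l \right)} = 3 - o$
$z{\left(v,u \right)} = u v$
$x{\left(S \right)} = 3$ ($x{\left(S \right)} = \left(-1\right) \left(-3\right) = 3$)
$\frac{I{\left(8,-11 \right)}}{x{\left(28 \right)}} = \frac{3 - 8}{3} = \left(3 - 8\right) \frac{1}{3} = \left(-5\right) \frac{1}{3} = - \frac{5}{3}$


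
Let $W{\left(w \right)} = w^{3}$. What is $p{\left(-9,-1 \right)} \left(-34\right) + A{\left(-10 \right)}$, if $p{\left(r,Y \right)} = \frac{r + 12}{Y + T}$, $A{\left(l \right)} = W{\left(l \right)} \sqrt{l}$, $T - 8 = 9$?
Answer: $- \frac{51}{8} - 1000 i \sqrt{10} \approx -6.375 - 3162.3 i$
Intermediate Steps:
$T = 17$ ($T = 8 + 9 = 17$)
$A{\left(l \right)} = l^{\frac{7}{2}}$ ($A{\left(l \right)} = l^{3} \sqrt{l} = l^{\frac{7}{2}}$)
$p{\left(r,Y \right)} = \frac{12 + r}{17 + Y}$ ($p{\left(r,Y \right)} = \frac{r + 12}{Y + 17} = \frac{12 + r}{17 + Y}$)
$p{\left(-9,-1 \right)} \left(-34\right) + A{\left(-10 \right)} = \frac{12 - 9}{17 - 1} \left(-34\right) + \left(-10\right)^{\frac{7}{2}} = \frac{1}{16} \cdot 3 \left(-34\right) - 1000 i \sqrt{10} = \frac{3}{16} \left(-34\right) - 1000 i \sqrt{10} = - \frac{51}{8} - 1000 i \sqrt{10}$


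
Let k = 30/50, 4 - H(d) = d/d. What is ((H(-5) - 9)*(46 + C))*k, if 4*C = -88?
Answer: -432/5 ≈ -86.400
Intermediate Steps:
C = -22 (C = (¼)*(-88) = -22)
H(d) = 3 (H(d) = 4 - d/d = 4 - 1*1 = 4 - 1 = 3)
k = ⅗ (k = 30*(1/50) = ⅗ ≈ 0.60000)
((H(-5) - 9)*(46 + C))*k = ((3 - 9)*(46 - 22))*(⅗) = -6*24*(⅗) = -144*⅗ = -432/5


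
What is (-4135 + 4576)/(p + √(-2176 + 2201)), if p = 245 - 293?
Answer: -441/43 ≈ -10.256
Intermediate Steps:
p = -48
(-4135 + 4576)/(p + √(-2176 + 2201)) = (-4135 + 4576)/(-48 + √(-2176 + 2201)) = 441/(-48 + √25) = 441/(-48 + 5) = 441/(-43) = 441*(-1/43) = -441/43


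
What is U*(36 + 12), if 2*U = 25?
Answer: 600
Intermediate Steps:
U = 25/2 (U = (½)*25 = 25/2 ≈ 12.500)
U*(36 + 12) = 25*(36 + 12)/2 = (25/2)*48 = 600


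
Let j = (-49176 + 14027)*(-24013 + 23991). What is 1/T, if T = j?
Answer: 1/773278 ≈ 1.2932e-6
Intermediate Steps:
j = 773278 (j = -35149*(-22) = 773278)
T = 773278
1/T = 1/773278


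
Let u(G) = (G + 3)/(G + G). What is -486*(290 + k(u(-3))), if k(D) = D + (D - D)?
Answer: -140940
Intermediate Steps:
u(G) = (3 + G)/(2*G) (u(G) = (3 + G)/((2*G)) = (3 + G)*(1/(2*G)) = (3 + G)/(2*G))
k(D) = D (k(D) = D + 0 = D)
-486*(290 + k(u(-3))) = -486*(290 + (½)*(3 - 3)/(-3)) = -486*(290 + (½)*(-⅓)*0) = -486*(290 + 0) = -486*290 = -140940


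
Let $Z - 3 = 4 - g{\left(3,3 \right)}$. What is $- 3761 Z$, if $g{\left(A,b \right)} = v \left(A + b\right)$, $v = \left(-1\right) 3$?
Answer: $-94025$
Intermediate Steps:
$v = -3$
$g{\left(A,b \right)} = - 3 A - 3 b$ ($g{\left(A,b \right)} = - 3 \left(A + b\right) = - 3 A - 3 b$)
$Z = 25$ ($Z = 3 + \left(4 - \left(\left(-3\right) 3 - 9\right)\right) = 3 + \left(4 - \left(-9 - 9\right)\right) = 3 + \left(4 - -18\right) = 3 + \left(4 + 18\right) = 3 + 22 = 25$)
$- 3761 Z = \left(-3761\right) 25 = -94025$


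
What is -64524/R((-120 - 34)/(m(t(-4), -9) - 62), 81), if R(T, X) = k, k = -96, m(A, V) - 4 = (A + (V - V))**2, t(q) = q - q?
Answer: 5377/8 ≈ 672.13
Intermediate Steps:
t(q) = 0
m(A, V) = 4 + A**2 (m(A, V) = 4 + (A + (V - V))**2 = 4 + (A + 0)**2 = 4 + A**2)
R(T, X) = -96
-64524/R((-120 - 34)/(m(t(-4), -9) - 62), 81) = -64524/(-96) = -64524*(-1/96) = 5377/8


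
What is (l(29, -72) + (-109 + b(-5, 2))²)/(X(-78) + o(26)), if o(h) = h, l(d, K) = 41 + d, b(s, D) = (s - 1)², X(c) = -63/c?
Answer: 140374/697 ≈ 201.40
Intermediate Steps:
b(s, D) = (-1 + s)²
(l(29, -72) + (-109 + b(-5, 2))²)/(X(-78) + o(26)) = ((41 + 29) + (-109 + (-1 - 5)²)²)/(-63/(-78) + 26) = (70 + (-109 + (-6)²)²)/(-63*(-1/78) + 26) = (70 + (-109 + 36)²)/(21/26 + 26) = (70 + (-73)²)/(697/26) = (70 + 5329)*(26/697) = 5399*(26/697) = 140374/697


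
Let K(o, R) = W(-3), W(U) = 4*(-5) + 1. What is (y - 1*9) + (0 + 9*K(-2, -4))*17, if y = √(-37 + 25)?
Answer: -2916 + 2*I*√3 ≈ -2916.0 + 3.4641*I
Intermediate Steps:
W(U) = -19 (W(U) = -20 + 1 = -19)
K(o, R) = -19
y = 2*I*√3 (y = √(-12) = 2*I*√3 ≈ 3.4641*I)
(y - 1*9) + (0 + 9*K(-2, -4))*17 = (2*I*√3 - 1*9) + (0 + 9*(-19))*17 = (2*I*√3 - 9) + (0 - 171)*17 = (-9 + 2*I*√3) - 171*17 = (-9 + 2*I*√3) - 2907 = -2916 + 2*I*√3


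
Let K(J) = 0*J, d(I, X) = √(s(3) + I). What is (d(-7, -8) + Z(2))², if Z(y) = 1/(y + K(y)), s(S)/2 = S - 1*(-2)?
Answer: 13/4 + √3 ≈ 4.9820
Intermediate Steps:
s(S) = 4 + 2*S (s(S) = 2*(S - 1*(-2)) = 2*(S + 2) = 2*(2 + S) = 4 + 2*S)
d(I, X) = √(10 + I) (d(I, X) = √((4 + 2*3) + I) = √((4 + 6) + I) = √(10 + I))
K(J) = 0
Z(y) = 1/y (Z(y) = 1/(y + 0) = 1/y)
(d(-7, -8) + Z(2))² = (√(10 - 7) + 1/2)² = (√3 + ½)² = (½ + √3)²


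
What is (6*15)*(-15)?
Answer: -1350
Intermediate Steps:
(6*15)*(-15) = 90*(-15) = -1350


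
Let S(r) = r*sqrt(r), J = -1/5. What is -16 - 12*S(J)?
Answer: -16 + 12*I*sqrt(5)/25 ≈ -16.0 + 1.0733*I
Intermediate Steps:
J = -1/5 (J = -1*1/5 = -1/5 ≈ -0.20000)
S(r) = r**(3/2)
-16 - 12*S(J) = -16 - (-12)*I*sqrt(5)/25 = -16 + 12*I*sqrt(5)/25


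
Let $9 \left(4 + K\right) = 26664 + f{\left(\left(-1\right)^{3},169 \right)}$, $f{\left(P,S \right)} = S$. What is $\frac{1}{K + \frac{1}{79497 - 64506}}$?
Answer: $\frac{44973}{133904612} \approx 0.00033586$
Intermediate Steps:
$K = \frac{26797}{9}$ ($K = -4 + \frac{26664 + 169}{9} = -4 + \frac{1}{9} \cdot 26833 = -4 + \frac{26833}{9} = \frac{26797}{9} \approx 2977.4$)
$\frac{1}{K + \frac{1}{79497 - 64506}} = \frac{1}{\frac{26797}{9} + \frac{1}{79497 - 64506}} = \frac{1}{\frac{26797}{9} + \frac{1}{14991}} = \frac{1}{\frac{133904612}{44973}} = \frac{44973}{133904612}$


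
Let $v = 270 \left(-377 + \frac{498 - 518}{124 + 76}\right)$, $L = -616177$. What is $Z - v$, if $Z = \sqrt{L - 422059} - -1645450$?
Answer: $1747267 + 38 i \sqrt{719} \approx 1.7473 \cdot 10^{6} + 1018.9 i$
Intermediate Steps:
$v = -101817$ ($v = 270 \left(-377 - \frac{20}{200}\right) = 270 \left(-377 - \frac{1}{10}\right) = 270 \left(- \frac{3771}{10}\right) = -101817$)
$Z = 1645450 + 38 i \sqrt{719}$ ($Z = \sqrt{-616177 - 422059} - -1645450 = \sqrt{-1038236} + 1645450 = 38 i \sqrt{719} + 1645450 = 1645450 + 38 i \sqrt{719} \approx 1.6455 \cdot 10^{6} + 1018.9 i$)
$Z - v = \left(1645450 + 38 i \sqrt{719}\right) - -101817 = \left(1645450 + 38 i \sqrt{719}\right) + 101817 = 1747267 + 38 i \sqrt{719}$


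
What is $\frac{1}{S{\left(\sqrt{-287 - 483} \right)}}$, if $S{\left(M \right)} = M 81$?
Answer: $- \frac{i \sqrt{770}}{62370} \approx - 0.00044491 i$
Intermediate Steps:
$S{\left(M \right)} = 81 M$
$\frac{1}{S{\left(\sqrt{-287 - 483} \right)}} = \frac{1}{81 \sqrt{-287 - 483}} = \frac{1}{81 \sqrt{-770}} = \frac{1}{81 i \sqrt{770}} = - \frac{i \sqrt{770}}{62370}$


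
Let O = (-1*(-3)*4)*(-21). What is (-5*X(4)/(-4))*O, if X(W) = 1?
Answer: -315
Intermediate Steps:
O = -252 (O = (3*4)*(-21) = 12*(-21) = -252)
(-5*X(4)/(-4))*O = -5/(-4)*(-252) = -5*(-1)/4*(-252) = -5*(-1/4)*(-252) = (5/4)*(-252) = -315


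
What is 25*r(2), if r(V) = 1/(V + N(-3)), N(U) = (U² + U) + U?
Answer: 5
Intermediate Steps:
N(U) = U² + 2*U (N(U) = (U + U²) + U = U² + 2*U)
r(V) = 1/(3 + V) (r(V) = 1/(V - 3*(2 - 3)) = 1/(V - 3*(-1)) = 1/(V + 3) = 1/(3 + V))
25*r(2) = 25/(3 + 2) = 25/5 = 25*(⅕) = 5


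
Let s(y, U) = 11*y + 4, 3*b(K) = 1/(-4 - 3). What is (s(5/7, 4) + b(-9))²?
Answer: 61504/441 ≈ 139.46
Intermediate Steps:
b(K) = -1/21 (b(K) = 1/(3*(-4 - 3)) = (⅓)/(-7) = (⅓)*(-⅐) = -1/21)
s(y, U) = 4 + 11*y
(s(5/7, 4) + b(-9))² = ((4 + 11*(5/7)) - 1/21)² = ((4 + 55/7) - 1/21)² = (83/7 - 1/21)² = (248/21)² = 61504/441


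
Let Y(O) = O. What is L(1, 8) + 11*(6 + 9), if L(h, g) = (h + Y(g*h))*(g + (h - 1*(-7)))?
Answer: 309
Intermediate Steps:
L(h, g) = (h + g*h)*(7 + g + h) (L(h, g) = (h + g*h)*(g + (h - 1*(-7))) = (h + g*h)*(g + (h + 7)) = (h + g*h)*(g + (7 + h)) = (h + g*h)*(7 + g + h))
L(1, 8) + 11*(6 + 9) = 1*(7 + 1 + 8² + 8*8 + 8*1) + 11*(6 + 9) = 1*(7 + 1 + 64 + 64 + 8) + 11*15 = 1*144 + 165 = 144 + 165 = 309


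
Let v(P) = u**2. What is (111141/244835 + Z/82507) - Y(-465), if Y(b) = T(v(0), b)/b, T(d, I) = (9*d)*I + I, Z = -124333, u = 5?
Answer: -4586607063538/20200601345 ≈ -227.05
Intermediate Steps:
v(P) = 25 (v(P) = 5**2 = 25)
T(d, I) = I + 9*I*d (T(d, I) = 9*I*d + I = I + 9*I*d)
Y(b) = 226 (Y(b) = (b*(1 + 9*25))/b = (b*(1 + 225))/b = (b*226)/b = (226*b)/b = 226)
(111141/244835 + Z/82507) - Y(-465) = (111141/244835 - 124333/82507) - 1*226 = (111141*(1/244835) - 124333*1/82507) - 226 = (111141/244835 - 124333/82507) - 226 = -21271159568/20200601345 - 226 = -4586607063538/20200601345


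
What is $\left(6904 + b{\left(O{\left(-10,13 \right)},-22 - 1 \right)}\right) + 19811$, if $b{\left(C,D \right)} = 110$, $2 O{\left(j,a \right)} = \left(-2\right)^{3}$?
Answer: $26825$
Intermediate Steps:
$O{\left(j,a \right)} = -4$ ($O{\left(j,a \right)} = \frac{\left(-2\right)^{3}}{2} = \frac{1}{2} \left(-8\right) = -4$)
$\left(6904 + b{\left(O{\left(-10,13 \right)},-22 - 1 \right)}\right) + 19811 = \left(6904 + 110\right) + 19811 = 7014 + 19811 = 26825$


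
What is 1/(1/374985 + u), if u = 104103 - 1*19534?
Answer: 374985/31712106466 ≈ 1.1825e-5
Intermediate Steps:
u = 84569 (u = 104103 - 19534 = 84569)
1/(1/374985 + u) = 1/(1/374985 + 84569) = 1/(31712106466/374985) = 374985/31712106466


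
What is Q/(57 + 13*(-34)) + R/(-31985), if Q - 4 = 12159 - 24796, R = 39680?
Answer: 77757941/2462845 ≈ 31.572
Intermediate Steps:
Q = -12633 (Q = 4 + (12159 - 24796) = 4 - 12637 = -12633)
Q/(57 + 13*(-34)) + R/(-31985) = -12633/(57 + 13*(-34)) + 39680/(-31985) = -12633/(57 - 442) + 39680*(-1/31985) = -12633/(-385) - 7936/6397 = -12633*(-1/385) - 7936/6397 = 12633/385 - 7936/6397 = 77757941/2462845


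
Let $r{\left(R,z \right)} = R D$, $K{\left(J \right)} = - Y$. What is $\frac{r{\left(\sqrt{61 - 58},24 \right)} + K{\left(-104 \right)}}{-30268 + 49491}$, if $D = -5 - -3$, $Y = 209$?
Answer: $- \frac{209}{19223} - \frac{2 \sqrt{3}}{19223} \approx -0.011053$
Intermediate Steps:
$D = -2$ ($D = -5 + 3 = -2$)
$K{\left(J \right)} = -209$ ($K{\left(J \right)} = \left(-1\right) 209 = -209$)
$r{\left(R,z \right)} = - 2 R$ ($r{\left(R,z \right)} = R \left(-2\right) = - 2 R$)
$\frac{r{\left(\sqrt{61 - 58},24 \right)} + K{\left(-104 \right)}}{-30268 + 49491} = \frac{- 2 \sqrt{61 - 58} - 209}{-30268 + 49491} = \frac{- 2 \sqrt{3} - 209}{19223} = \left(-209 - 2 \sqrt{3}\right) \frac{1}{19223} = - \frac{209}{19223} - \frac{2 \sqrt{3}}{19223}$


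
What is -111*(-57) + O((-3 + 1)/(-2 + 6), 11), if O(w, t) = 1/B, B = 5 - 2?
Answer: 18982/3 ≈ 6327.3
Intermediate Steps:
B = 3
O(w, t) = ⅓ (O(w, t) = 1/3 = ⅓)
-111*(-57) + O((-3 + 1)/(-2 + 6), 11) = -111*(-57) + ⅓ = 6327 + ⅓ = 18982/3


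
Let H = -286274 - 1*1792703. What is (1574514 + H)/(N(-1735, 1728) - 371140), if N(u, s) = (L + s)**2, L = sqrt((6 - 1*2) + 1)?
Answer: -1319094571087/6837375573121 + 1743424128*sqrt(5)/6837375573121 ≈ -0.19235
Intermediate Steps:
L = sqrt(5) (L = sqrt((6 - 2) + 1) = sqrt(4 + 1) = sqrt(5) ≈ 2.2361)
H = -2078977 (H = -286274 - 1792703 = -2078977)
N(u, s) = (s + sqrt(5))**2 (N(u, s) = (sqrt(5) + s)**2 = (s + sqrt(5))**2)
(1574514 + H)/(N(-1735, 1728) - 371140) = (1574514 - 2078977)/((1728 + sqrt(5))**2 - 371140) = -504463/(-371140 + (1728 + sqrt(5))**2)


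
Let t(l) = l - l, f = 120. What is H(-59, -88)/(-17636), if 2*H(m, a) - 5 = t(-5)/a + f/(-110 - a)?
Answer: 5/387992 ≈ 1.2887e-5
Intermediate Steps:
t(l) = 0
H(m, a) = 5/2 + 60/(-110 - a) (H(m, a) = 5/2 + (0/a + 120/(-110 - a))/2 = 5/2 + (0 + 120/(-110 - a))/2 = 5/2 + (120/(-110 - a))/2 = 5/2 + 60/(-110 - a))
H(-59, -88)/(-17636) = (5*(86 - 88)/(2*(110 - 88)))/(-17636) = ((5/2)*(-2)/22)*(-1/17636) = ((5/2)*(1/22)*(-2))*(-1/17636) = -5/22*(-1/17636) = 5/387992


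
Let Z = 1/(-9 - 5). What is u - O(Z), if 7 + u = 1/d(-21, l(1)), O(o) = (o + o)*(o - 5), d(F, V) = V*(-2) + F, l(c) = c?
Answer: -17509/2254 ≈ -7.7680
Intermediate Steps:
d(F, V) = F - 2*V (d(F, V) = -2*V + F = F - 2*V)
Z = -1/14 (Z = 1/(-14) = -1/14 ≈ -0.071429)
O(o) = 2*o*(-5 + o) (O(o) = (2*o)*(-5 + o) = 2*o*(-5 + o))
u = -162/23 (u = -7 + 1/(-21 - 2*1) = -7 + 1/(-21 - 2) = -7 + 1/(-23) = -7 - 1/23 = -162/23 ≈ -7.0435)
u - O(Z) = -162/23 - 2*(-1)*(-5 - 1/14)/14 = -162/23 - 2*(-1)*(-71)/(14*14) = -162/23 - 1*71/98 = -162/23 - 71/98 = -17509/2254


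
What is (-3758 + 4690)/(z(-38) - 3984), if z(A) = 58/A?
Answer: -76/325 ≈ -0.23385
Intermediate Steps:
(-3758 + 4690)/(z(-38) - 3984) = (-3758 + 4690)/(58/(-38) - 3984) = 932/(58*(-1/38) - 3984) = 932/(-29/19 - 3984) = 932/(-75725/19) = 932*(-19/75725) = -76/325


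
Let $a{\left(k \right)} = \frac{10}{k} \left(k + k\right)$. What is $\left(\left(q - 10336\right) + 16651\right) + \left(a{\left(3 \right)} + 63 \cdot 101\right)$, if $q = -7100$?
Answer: $5598$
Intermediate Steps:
$a{\left(k \right)} = 20$ ($a{\left(k \right)} = \frac{10}{k} 2 k = 20$)
$\left(\left(q - 10336\right) + 16651\right) + \left(a{\left(3 \right)} + 63 \cdot 101\right) = \left(\left(-7100 - 10336\right) + 16651\right) + \left(20 + 63 \cdot 101\right) = \left(-17436 + 16651\right) + \left(20 + 6363\right) = -785 + 6383 = 5598$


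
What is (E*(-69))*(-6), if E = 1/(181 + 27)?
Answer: 207/104 ≈ 1.9904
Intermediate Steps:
E = 1/208 ≈ 0.0048077
(E*(-69))*(-6) = ((1/208)*(-69))*(-6) = -69/208*(-6) = 207/104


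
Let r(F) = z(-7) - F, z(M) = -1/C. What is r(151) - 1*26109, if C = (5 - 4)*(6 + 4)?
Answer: -262601/10 ≈ -26260.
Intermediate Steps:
C = 10 (C = 1*10 = 10)
z(M) = -⅒ (z(M) = -1/10 = -1*⅒ = -⅒)
r(F) = -⅒ - F
r(151) - 1*26109 = (-⅒ - 1*151) - 1*26109 = (-⅒ - 151) - 26109 = -1511/10 - 26109 = -262601/10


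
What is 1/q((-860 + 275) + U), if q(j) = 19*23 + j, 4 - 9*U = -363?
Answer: -9/965 ≈ -0.0093264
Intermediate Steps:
U = 367/9 (U = 4/9 - ⅑*(-363) = 4/9 + 121/3 = 367/9 ≈ 40.778)
q(j) = 437 + j
1/q((-860 + 275) + U) = 1/(437 + ((-860 + 275) + 367/9)) = 1/(437 + (-585 + 367/9)) = 1/(437 - 4898/9) = 1/(-965/9) = -9/965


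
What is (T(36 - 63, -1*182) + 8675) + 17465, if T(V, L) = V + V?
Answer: 26086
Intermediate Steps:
T(V, L) = 2*V
(T(36 - 63, -1*182) + 8675) + 17465 = (2*(36 - 63) + 8675) + 17465 = (2*(-27) + 8675) + 17465 = (-54 + 8675) + 17465 = 8621 + 17465 = 26086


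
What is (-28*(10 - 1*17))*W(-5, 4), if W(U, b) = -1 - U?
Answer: 784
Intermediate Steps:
(-28*(10 - 1*17))*W(-5, 4) = (-28*(10 - 1*17))*(-1 - 1*(-5)) = (-28*(10 - 17))*(-1 + 5) = -28*(-7)*4 = 196*4 = 784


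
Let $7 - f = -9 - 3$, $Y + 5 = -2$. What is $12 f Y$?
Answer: $-1596$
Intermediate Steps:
$Y = -7$ ($Y = -5 - 2 = -7$)
$f = 19$ ($f = 7 - \left(-9 - 3\right) = 7 - -12 = 7 + 12 = 19$)
$12 f Y = 12 \cdot 19 \left(-7\right) = 228 \left(-7\right) = -1596$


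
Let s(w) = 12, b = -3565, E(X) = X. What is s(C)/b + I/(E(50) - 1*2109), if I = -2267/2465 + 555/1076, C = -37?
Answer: -12343025623/3893812826780 ≈ -0.0031699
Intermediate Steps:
I = -1071217/2652340 (I = -2267*1/2465 + 555*(1/1076) = -2267/2465 + 555/1076 = -1071217/2652340 ≈ -0.40388)
s(C)/b + I/(E(50) - 1*2109) = 12/(-3565) - 1071217/(2652340*(50 - 1*2109)) = 12*(-1/3565) - 1071217/(2652340*(50 - 2109)) = -12/3565 - 1071217/2652340/(-2059) = -12/3565 - 1071217/2652340*(-1/2059) = -12/3565 + 1071217/5461168060 = -12343025623/3893812826780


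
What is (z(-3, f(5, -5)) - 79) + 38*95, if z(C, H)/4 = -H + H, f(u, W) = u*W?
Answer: 3531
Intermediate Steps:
f(u, W) = W*u
z(C, H) = 0 (z(C, H) = 4*(-H + H) = 4*0 = 0)
(z(-3, f(5, -5)) - 79) + 38*95 = (0 - 79) + 38*95 = -79 + 3610 = 3531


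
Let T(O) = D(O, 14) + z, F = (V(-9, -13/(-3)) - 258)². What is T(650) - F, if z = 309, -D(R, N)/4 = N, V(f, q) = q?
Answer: -576844/9 ≈ -64094.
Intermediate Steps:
D(R, N) = -4*N
F = 579121/9 (F = (-13/(-3) - 258)² = (-13*(-⅓) - 258)² = (13/3 - 258)² = (-761/3)² = 579121/9 ≈ 64347.)
T(O) = 253 (T(O) = -4*14 + 309 = -56 + 309 = 253)
T(650) - F = 253 - 1*579121/9 = 253 - 579121/9 = -576844/9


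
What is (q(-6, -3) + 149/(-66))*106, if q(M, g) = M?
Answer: -28885/33 ≈ -875.30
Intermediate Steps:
(q(-6, -3) + 149/(-66))*106 = (-6 + 149/(-66))*106 = (-6 + 149*(-1/66))*106 = (-6 - 149/66)*106 = -545/66*106 = -28885/33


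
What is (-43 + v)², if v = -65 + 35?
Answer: 5329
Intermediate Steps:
v = -30
(-43 + v)² = (-43 - 30)² = (-73)² = 5329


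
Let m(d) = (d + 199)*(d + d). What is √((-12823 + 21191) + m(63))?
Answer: 2*√10345 ≈ 203.42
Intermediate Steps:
m(d) = 2*d*(199 + d) (m(d) = (199 + d)*(2*d) = 2*d*(199 + d))
√((-12823 + 21191) + m(63)) = √((-12823 + 21191) + 2*63*(199 + 63)) = √(8368 + 2*63*262) = √(8368 + 33012) = √41380 = 2*√10345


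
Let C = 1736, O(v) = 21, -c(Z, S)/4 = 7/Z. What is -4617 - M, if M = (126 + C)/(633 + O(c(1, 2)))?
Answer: -1510690/327 ≈ -4619.8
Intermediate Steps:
c(Z, S) = -28/Z
M = 931/327 (M = (126 + 1736)/(633 + 21) = 1862/654 = 1862*(1/654) = 931/327 ≈ 2.8471)
-4617 - M = -4617 - 1*931/327 = -4617 - 931/327 = -1510690/327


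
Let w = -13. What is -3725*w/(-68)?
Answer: -48425/68 ≈ -712.13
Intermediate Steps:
-3725*w/(-68) = -(-48425)/(-68) = -(-48425)*(-1)/68 = -3725*13/68 = -48425/68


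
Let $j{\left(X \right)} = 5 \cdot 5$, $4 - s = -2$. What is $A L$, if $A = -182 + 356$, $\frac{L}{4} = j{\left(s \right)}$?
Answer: $17400$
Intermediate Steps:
$s = 6$ ($s = 4 - -2 = 4 + 2 = 6$)
$j{\left(X \right)} = 25$
$L = 100$ ($L = 4 \cdot 25 = 100$)
$A = 174$
$A L = 174 \cdot 100 = 17400$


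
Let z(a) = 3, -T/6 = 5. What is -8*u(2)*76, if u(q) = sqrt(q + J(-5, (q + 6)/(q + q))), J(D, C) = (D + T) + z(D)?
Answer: -608*I*sqrt(30) ≈ -3330.2*I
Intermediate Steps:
T = -30 (T = -6*5 = -30)
J(D, C) = -27 + D (J(D, C) = (D - 30) + 3 = (-30 + D) + 3 = -27 + D)
u(q) = sqrt(-32 + q) (u(q) = sqrt(q + (-27 - 5)) = sqrt(q - 32) = sqrt(-32 + q))
-8*u(2)*76 = -8*sqrt(-32 + 2)*76 = -8*I*sqrt(30)*76 = -608*I*sqrt(30)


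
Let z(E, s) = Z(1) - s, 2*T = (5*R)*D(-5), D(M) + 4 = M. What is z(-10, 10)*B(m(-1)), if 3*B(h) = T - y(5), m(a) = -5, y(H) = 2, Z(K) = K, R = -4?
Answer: -264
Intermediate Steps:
D(M) = -4 + M
T = 90 (T = ((5*(-4))*(-4 - 5))/2 = (-20*(-9))/2 = (½)*180 = 90)
z(E, s) = 1 - s
B(h) = 88/3 (B(h) = (90 - 1*2)/3 = (90 - 2)/3 = (⅓)*88 = 88/3)
z(-10, 10)*B(m(-1)) = (1 - 1*10)*(88/3) = (1 - 10)*(88/3) = -9*88/3 = -264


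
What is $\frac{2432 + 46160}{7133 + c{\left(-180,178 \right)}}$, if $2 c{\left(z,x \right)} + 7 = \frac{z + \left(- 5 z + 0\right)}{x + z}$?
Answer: $\frac{97184}{13899} \approx 6.9922$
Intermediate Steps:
$c{\left(z,x \right)} = - \frac{7}{2} - \frac{2 z}{x + z}$ ($c{\left(z,x \right)} = - \frac{7}{2} + \frac{\left(z + \left(- 5 z + 0\right)\right) \frac{1}{x + z}}{2} = - \frac{7}{2} + \frac{\left(z - 5 z\right) \frac{1}{x + z}}{2} = - \frac{7}{2} + \frac{- 4 z \frac{1}{x + z}}{2} = - \frac{7}{2} + \frac{\left(-4\right) z \frac{1}{x + z}}{2} = - \frac{7}{2} - \frac{2 z}{x + z}$)
$\frac{2432 + 46160}{7133 + c{\left(-180,178 \right)}} = \frac{2432 + 46160}{7133 + \frac{\left(-11\right) \left(-180\right) - 1246}{2 \left(178 - 180\right)}} = \frac{48592}{7133 + \frac{1980 - 1246}{2 \left(-2\right)}} = \frac{48592}{7133 + \frac{1}{2} \left(- \frac{1}{2}\right) 734} = \frac{48592}{7133 - \frac{367}{2}} = \frac{48592}{\frac{13899}{2}} = 48592 \cdot \frac{2}{13899} = \frac{97184}{13899}$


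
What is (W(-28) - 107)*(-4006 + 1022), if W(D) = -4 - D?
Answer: 247672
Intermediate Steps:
(W(-28) - 107)*(-4006 + 1022) = ((-4 - 1*(-28)) - 107)*(-4006 + 1022) = ((-4 + 28) - 107)*(-2984) = (24 - 107)*(-2984) = -83*(-2984) = 247672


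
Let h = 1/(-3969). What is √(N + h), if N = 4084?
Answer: √16209395/63 ≈ 63.906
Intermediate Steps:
h = -1/3969 ≈ -0.00025195
√(N + h) = √(4084 - 1/3969) = √(16209395/3969) = √16209395/63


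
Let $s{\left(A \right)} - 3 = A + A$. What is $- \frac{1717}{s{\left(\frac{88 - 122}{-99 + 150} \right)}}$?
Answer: $- \frac{5151}{5} \approx -1030.2$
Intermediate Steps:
$s{\left(A \right)} = 3 + 2 A$ ($s{\left(A \right)} = 3 + \left(A + A\right) = 3 + 2 A$)
$- \frac{1717}{s{\left(\frac{88 - 122}{-99 + 150} \right)}} = - \frac{1717}{3 + 2 \frac{88 - 122}{-99 + 150}} = - \frac{1717}{3 + 2 \left(- \frac{34}{51}\right)} = - \frac{1717}{3 + 2 \left(\left(-34\right) \frac{1}{51}\right)} = - \frac{1717}{3 + 2 \left(- \frac{2}{3}\right)} = - \frac{1717}{3 - \frac{4}{3}} = - \frac{1717}{\frac{5}{3}} = \left(-1717\right) \frac{3}{5} = - \frac{5151}{5}$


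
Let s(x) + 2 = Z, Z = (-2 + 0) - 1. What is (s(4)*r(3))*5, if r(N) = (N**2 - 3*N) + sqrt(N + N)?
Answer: -25*sqrt(6) ≈ -61.237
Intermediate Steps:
Z = -3 (Z = -2 - 1 = -3)
r(N) = N**2 - 3*N + sqrt(2)*sqrt(N) (r(N) = (N**2 - 3*N) + sqrt(2*N) = (N**2 - 3*N) + sqrt(2)*sqrt(N) = N**2 - 3*N + sqrt(2)*sqrt(N))
s(x) = -5 (s(x) = -2 - 3 = -5)
(s(4)*r(3))*5 = -5*(3**2 - 3*3 + sqrt(2)*sqrt(3))*5 = -5*(9 - 9 + sqrt(6))*5 = -5*sqrt(6)*5 = -25*sqrt(6)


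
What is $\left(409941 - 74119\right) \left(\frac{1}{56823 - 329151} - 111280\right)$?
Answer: $- \frac{5088485738562151}{136164} \approx -3.737 \cdot 10^{10}$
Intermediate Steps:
$\left(409941 - 74119\right) \left(\frac{1}{56823 - 329151} - 111280\right) = \left(409941 + \left(-108048 + 33929\right)\right) \left(\frac{1}{-272328} - 111280\right) = \left(409941 - 74119\right) \left(- \frac{1}{272328} - 111280\right) = 335822 \left(- \frac{30304659841}{272328}\right) = - \frac{5088485738562151}{136164}$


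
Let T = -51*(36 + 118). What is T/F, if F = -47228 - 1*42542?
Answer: 3927/44885 ≈ 0.087490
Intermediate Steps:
T = -7854 (T = -51*154 = -7854)
F = -89770 (F = -47228 - 42542 = -89770)
T/F = -7854/(-89770) = -7854*(-1/89770) = 3927/44885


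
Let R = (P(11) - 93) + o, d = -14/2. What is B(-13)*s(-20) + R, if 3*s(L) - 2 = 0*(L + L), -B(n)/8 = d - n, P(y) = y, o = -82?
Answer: -196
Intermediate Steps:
d = -7 (d = -14*½ = -7)
B(n) = 56 + 8*n (B(n) = -8*(-7 - n) = 56 + 8*n)
s(L) = ⅔ (s(L) = ⅔ + (0*(L + L))/3 = ⅔ + (0*(2*L))/3 = ⅔ + (⅓)*0 = ⅔ + 0 = ⅔)
R = -164 (R = (11 - 93) - 82 = -82 - 82 = -164)
B(-13)*s(-20) + R = (56 + 8*(-13))*(⅔) - 164 = (56 - 104)*(⅔) - 164 = -48*⅔ - 164 = -32 - 164 = -196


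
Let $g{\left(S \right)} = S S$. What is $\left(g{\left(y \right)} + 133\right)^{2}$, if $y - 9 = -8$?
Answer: $17956$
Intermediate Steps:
$y = 1$ ($y = 9 - 8 = 1$)
$g{\left(S \right)} = S^{2}$
$\left(g{\left(y \right)} + 133\right)^{2} = \left(1^{2} + 133\right)^{2} = \left(1 + 133\right)^{2} = 134^{2} = 17956$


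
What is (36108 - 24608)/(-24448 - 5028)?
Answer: -2875/7369 ≈ -0.39015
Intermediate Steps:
(36108 - 24608)/(-24448 - 5028) = 11500/(-29476) = 11500*(-1/29476) = -2875/7369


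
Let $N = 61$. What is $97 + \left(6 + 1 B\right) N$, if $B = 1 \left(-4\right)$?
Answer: $219$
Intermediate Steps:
$B = -4$
$97 + \left(6 + 1 B\right) N = 97 + \left(6 + 1 \left(-4\right)\right) 61 = 97 + \left(6 - 4\right) 61 = 97 + 2 \cdot 61 = 97 + 122 = 219$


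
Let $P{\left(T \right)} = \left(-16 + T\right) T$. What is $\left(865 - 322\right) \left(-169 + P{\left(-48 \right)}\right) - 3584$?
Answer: $1572745$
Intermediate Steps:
$P{\left(T \right)} = T \left(-16 + T\right)$
$\left(865 - 322\right) \left(-169 + P{\left(-48 \right)}\right) - 3584 = \left(865 - 322\right) \left(-169 - 48 \left(-16 - 48\right)\right) - 3584 = 543 \left(-169 - -3072\right) - 3584 = 543 \left(-169 + 3072\right) - 3584 = 543 \cdot 2903 - 3584 = 1576329 - 3584 = 1572745$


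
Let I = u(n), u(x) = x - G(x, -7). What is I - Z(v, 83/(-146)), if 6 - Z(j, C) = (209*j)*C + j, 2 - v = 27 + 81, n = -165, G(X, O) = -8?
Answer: 899754/73 ≈ 12325.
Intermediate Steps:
u(x) = 8 + x (u(x) = x - 1*(-8) = x + 8 = 8 + x)
I = -157 (I = 8 - 165 = -157)
v = -106 (v = 2 - (27 + 81) = 2 - 1*108 = 2 - 108 = -106)
Z(j, C) = 6 - j - 209*C*j (Z(j, C) = 6 - ((209*j)*C + j) = 6 - (209*C*j + j) = 6 - (j + 209*C*j) = 6 + (-j - 209*C*j) = 6 - j - 209*C*j)
I - Z(v, 83/(-146)) = -157 - (6 - 1*(-106) - 209*83/(-146)*(-106)) = -157 - (6 + 106 - 209*83*(-1/146)*(-106)) = -157 - (6 + 106 - 209*(-83/146)*(-106)) = -157 - (6 + 106 - 919391/73) = -157 - 1*(-911215/73) = -157 + 911215/73 = 899754/73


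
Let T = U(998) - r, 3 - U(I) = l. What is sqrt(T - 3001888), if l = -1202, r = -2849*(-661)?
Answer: 4*I*sqrt(305242) ≈ 2209.9*I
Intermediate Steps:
r = 1883189
U(I) = 1205 (U(I) = 3 - 1*(-1202) = 3 + 1202 = 1205)
T = -1881984 (T = 1205 - 1*1883189 = 1205 - 1883189 = -1881984)
sqrt(T - 3001888) = sqrt(-1881984 - 3001888) = sqrt(-4883872) = 4*I*sqrt(305242)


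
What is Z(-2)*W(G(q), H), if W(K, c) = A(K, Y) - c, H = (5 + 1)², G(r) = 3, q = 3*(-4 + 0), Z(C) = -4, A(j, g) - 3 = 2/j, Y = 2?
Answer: 388/3 ≈ 129.33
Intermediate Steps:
A(j, g) = 3 + 2/j
q = -12 (q = 3*(-4) = -12)
H = 36 (H = 6² = 36)
W(K, c) = 3 - c + 2/K (W(K, c) = (3 + 2/K) - c = 3 - c + 2/K)
Z(-2)*W(G(q), H) = -4*(3 - 1*36 + 2/3) = -4*(3 - 36 + 2*(⅓)) = -4*(3 - 36 + ⅔) = -4*(-97/3) = 388/3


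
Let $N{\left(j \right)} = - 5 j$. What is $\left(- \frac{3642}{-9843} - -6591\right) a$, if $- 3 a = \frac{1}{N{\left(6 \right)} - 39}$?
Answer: $\frac{21626285}{679167} \approx 31.842$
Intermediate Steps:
$a = \frac{1}{207}$ ($a = - \frac{1}{3 \left(\left(-5\right) 6 - 39\right)} = - \frac{1}{3 \left(-30 - 39\right)} = - \frac{1}{3 \left(-69\right)} = \left(- \frac{1}{3}\right) \left(- \frac{1}{69}\right) = \frac{1}{207} \approx 0.0048309$)
$\left(- \frac{3642}{-9843} - -6591\right) a = \left(- \frac{3642}{-9843} - -6591\right) \frac{1}{207} = \left(\left(-3642\right) \left(- \frac{1}{9843}\right) + 6591\right) \frac{1}{207} = \left(\frac{1214}{3281} + 6591\right) \frac{1}{207} = \frac{21626285}{3281} \cdot \frac{1}{207} = \frac{21626285}{679167}$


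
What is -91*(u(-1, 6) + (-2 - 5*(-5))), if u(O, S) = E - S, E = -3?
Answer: -1274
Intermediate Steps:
u(O, S) = -3 - S
-91*(u(-1, 6) + (-2 - 5*(-5))) = -91*((-3 - 1*6) + (-2 - 5*(-5))) = -91*((-3 - 6) + (-2 + 25)) = -91*(-9 + 23) = -91*14 = -1274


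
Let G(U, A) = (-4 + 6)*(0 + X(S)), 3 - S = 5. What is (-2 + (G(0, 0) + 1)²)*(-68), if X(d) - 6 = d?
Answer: -5372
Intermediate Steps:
S = -2 (S = 3 - 1*5 = 3 - 5 = -2)
X(d) = 6 + d
G(U, A) = 8 (G(U, A) = (-4 + 6)*(0 + (6 - 2)) = 2*(0 + 4) = 2*4 = 8)
(-2 + (G(0, 0) + 1)²)*(-68) = (-2 + (8 + 1)²)*(-68) = (-2 + 9²)*(-68) = (-2 + 81)*(-68) = 79*(-68) = -5372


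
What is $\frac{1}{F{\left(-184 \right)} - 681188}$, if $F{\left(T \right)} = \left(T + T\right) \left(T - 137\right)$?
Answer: $- \frac{1}{563060} \approx -1.776 \cdot 10^{-6}$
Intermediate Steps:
$F{\left(T \right)} = 2 T \left(-137 + T\right)$
$\frac{1}{F{\left(-184 \right)} - 681188} = \frac{1}{2 \left(-184\right) \left(-137 - 184\right) - 681188} = \frac{1}{2 \left(-184\right) \left(-321\right) - 681188} = \frac{1}{118128 - 681188} = \frac{1}{-563060} = - \frac{1}{563060}$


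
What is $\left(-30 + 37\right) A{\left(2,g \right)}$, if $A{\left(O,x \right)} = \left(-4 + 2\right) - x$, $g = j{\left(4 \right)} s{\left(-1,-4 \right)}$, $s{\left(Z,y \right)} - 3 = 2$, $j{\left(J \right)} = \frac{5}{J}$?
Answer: $- \frac{231}{4} \approx -57.75$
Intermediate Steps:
$s{\left(Z,y \right)} = 5$ ($s{\left(Z,y \right)} = 3 + 2 = 5$)
$g = \frac{25}{4}$ ($g = \frac{5}{4} \cdot 5 = \frac{25}{4} \approx 6.25$)
$A{\left(O,x \right)} = -2 - x$
$\left(-30 + 37\right) A{\left(2,g \right)} = \left(-30 + 37\right) \left(-2 - \frac{25}{4}\right) = 7 \left(-2 - \frac{25}{4}\right) = 7 \left(- \frac{33}{4}\right) = - \frac{231}{4}$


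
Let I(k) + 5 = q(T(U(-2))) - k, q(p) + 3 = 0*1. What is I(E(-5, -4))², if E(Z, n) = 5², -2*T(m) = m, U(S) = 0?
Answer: 1089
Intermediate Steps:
T(m) = -m/2
q(p) = -3 (q(p) = -3 + 0*1 = -3 + 0 = -3)
E(Z, n) = 25
I(k) = -8 - k (I(k) = -5 + (-3 - k) = -8 - k)
I(E(-5, -4))² = (-8 - 1*25)² = (-8 - 25)² = (-33)² = 1089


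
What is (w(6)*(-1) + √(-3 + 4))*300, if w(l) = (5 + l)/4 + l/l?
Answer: -825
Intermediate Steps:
w(l) = 9/4 + l/4 (w(l) = (5 + l)*(¼) + 1 = (5/4 + l/4) + 1 = 9/4 + l/4)
(w(6)*(-1) + √(-3 + 4))*300 = ((9/4 + (¼)*6)*(-1) + √(-3 + 4))*300 = ((9/4 + 3/2)*(-1) + √1)*300 = ((15/4)*(-1) + 1)*300 = (-15/4 + 1)*300 = -11/4*300 = -825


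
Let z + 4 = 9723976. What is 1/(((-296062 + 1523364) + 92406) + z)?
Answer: 1/11043680 ≈ 9.0550e-8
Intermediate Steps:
z = 9723972 (z = -4 + 9723976 = 9723972)
1/(((-296062 + 1523364) + 92406) + z) = 1/(((-296062 + 1523364) + 92406) + 9723972) = 1/((1227302 + 92406) + 9723972) = 1/(1319708 + 9723972) = 1/11043680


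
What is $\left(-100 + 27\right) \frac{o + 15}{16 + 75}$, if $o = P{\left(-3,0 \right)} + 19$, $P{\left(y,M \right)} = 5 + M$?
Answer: $- \frac{219}{7} \approx -31.286$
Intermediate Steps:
$o = 24$ ($o = \left(5 + 0\right) + 19 = 5 + 19 = 24$)
$\left(-100 + 27\right) \frac{o + 15}{16 + 75} = \left(-100 + 27\right) \frac{24 + 15}{16 + 75} = - 73 \cdot \frac{39}{91} = - 73 \cdot 39 \cdot \frac{1}{91} = \left(-73\right) \frac{3}{7} = - \frac{219}{7}$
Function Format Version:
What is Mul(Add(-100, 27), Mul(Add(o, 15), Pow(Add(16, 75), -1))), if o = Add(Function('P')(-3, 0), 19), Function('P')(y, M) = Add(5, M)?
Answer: Rational(-219, 7) ≈ -31.286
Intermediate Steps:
o = 24 (o = Add(Add(5, 0), 19) = Add(5, 19) = 24)
Mul(Add(-100, 27), Mul(Add(o, 15), Pow(Add(16, 75), -1))) = Mul(Add(-100, 27), Mul(Add(24, 15), Pow(Add(16, 75), -1))) = Mul(-73, Mul(39, Pow(91, -1))) = Mul(-73, Mul(39, Rational(1, 91))) = Mul(-73, Rational(3, 7)) = Rational(-219, 7)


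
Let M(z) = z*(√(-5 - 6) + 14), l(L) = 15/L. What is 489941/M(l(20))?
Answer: 27436696/621 - 1959764*I*√11/621 ≈ 44182.0 - 10467.0*I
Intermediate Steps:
M(z) = z*(14 + I*√11) (M(z) = z*(√(-11) + 14) = z*(I*√11 + 14) = z*(14 + I*√11))
489941/M(l(20)) = 489941/(((15/20)*(14 + I*√11))) = 489941/(((15*(1/20))*(14 + I*√11))) = 489941/((3*(14 + I*√11)/4)) = 489941/(21/2 + 3*I*√11/4)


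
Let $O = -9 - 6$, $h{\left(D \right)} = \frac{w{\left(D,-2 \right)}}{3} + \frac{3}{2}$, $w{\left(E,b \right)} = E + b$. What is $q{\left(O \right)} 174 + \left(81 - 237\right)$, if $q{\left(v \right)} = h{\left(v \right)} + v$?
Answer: $-3491$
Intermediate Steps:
$h{\left(D \right)} = \frac{5}{6} + \frac{D}{3}$ ($h{\left(D \right)} = \frac{D - 2}{3} + \frac{3}{2} = \left(-2 + D\right) \frac{1}{3} + 3 \cdot \frac{1}{2} = \left(- \frac{2}{3} + \frac{D}{3}\right) + \frac{3}{2} = \frac{5}{6} + \frac{D}{3}$)
$O = -15$ ($O = -9 - 6 = -15$)
$q{\left(v \right)} = \frac{5}{6} + \frac{4 v}{3}$ ($q{\left(v \right)} = \left(\frac{5}{6} + \frac{v}{3}\right) + v = \frac{5}{6} + \frac{4 v}{3}$)
$q{\left(O \right)} 174 + \left(81 - 237\right) = \left(\frac{5}{6} + \frac{4}{3} \left(-15\right)\right) 174 + \left(81 - 237\right) = \left(\frac{5}{6} - 20\right) 174 - 156 = \left(- \frac{115}{6}\right) 174 - 156 = -3335 - 156 = -3491$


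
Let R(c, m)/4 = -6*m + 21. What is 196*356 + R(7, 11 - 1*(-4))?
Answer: 69500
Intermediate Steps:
R(c, m) = 84 - 24*m (R(c, m) = 4*(-6*m + 21) = 4*(21 - 6*m) = 84 - 24*m)
196*356 + R(7, 11 - 1*(-4)) = 196*356 + (84 - 24*(11 - 1*(-4))) = 69776 + (84 - 24*(11 + 4)) = 69776 + (84 - 24*15) = 69776 + (84 - 360) = 69776 - 276 = 69500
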